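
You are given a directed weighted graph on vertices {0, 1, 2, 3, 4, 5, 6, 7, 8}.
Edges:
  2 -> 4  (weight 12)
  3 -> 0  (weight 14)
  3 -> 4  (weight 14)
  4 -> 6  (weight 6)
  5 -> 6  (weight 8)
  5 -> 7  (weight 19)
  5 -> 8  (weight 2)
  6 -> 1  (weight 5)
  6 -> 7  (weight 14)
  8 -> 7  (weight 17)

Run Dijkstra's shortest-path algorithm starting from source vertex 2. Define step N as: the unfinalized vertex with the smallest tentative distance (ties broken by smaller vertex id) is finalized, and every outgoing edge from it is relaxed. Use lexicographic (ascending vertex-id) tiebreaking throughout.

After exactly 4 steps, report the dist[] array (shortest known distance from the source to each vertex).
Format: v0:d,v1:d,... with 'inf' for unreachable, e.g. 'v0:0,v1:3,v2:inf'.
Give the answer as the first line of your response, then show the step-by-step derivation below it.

v0:inf,v1:23,v2:0,v3:inf,v4:12,v5:inf,v6:18,v7:32,v8:inf

step 1: dist = v0:inf,v1:inf,v2:0,v3:inf,v4:12,v5:inf,v6:inf,v7:inf,v8:inf
step 2: dist = v0:inf,v1:inf,v2:0,v3:inf,v4:12,v5:inf,v6:18,v7:inf,v8:inf
step 3: dist = v0:inf,v1:23,v2:0,v3:inf,v4:12,v5:inf,v6:18,v7:32,v8:inf
step 4: dist = v0:inf,v1:23,v2:0,v3:inf,v4:12,v5:inf,v6:18,v7:32,v8:inf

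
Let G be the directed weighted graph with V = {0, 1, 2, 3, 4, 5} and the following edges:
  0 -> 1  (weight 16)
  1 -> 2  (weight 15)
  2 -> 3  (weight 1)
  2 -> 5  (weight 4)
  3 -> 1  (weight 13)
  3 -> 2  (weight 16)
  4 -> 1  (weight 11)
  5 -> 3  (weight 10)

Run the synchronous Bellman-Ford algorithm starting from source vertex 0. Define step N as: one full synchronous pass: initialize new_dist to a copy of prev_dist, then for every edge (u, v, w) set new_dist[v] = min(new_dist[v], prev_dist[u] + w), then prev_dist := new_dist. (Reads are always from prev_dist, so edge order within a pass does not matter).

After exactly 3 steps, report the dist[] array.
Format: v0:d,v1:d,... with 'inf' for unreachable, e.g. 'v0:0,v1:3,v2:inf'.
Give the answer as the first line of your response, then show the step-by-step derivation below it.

v0:0,v1:16,v2:31,v3:32,v4:inf,v5:35

step 1: dist = v0:0,v1:16,v2:inf,v3:inf,v4:inf,v5:inf
step 2: dist = v0:0,v1:16,v2:31,v3:inf,v4:inf,v5:inf
step 3: dist = v0:0,v1:16,v2:31,v3:32,v4:inf,v5:35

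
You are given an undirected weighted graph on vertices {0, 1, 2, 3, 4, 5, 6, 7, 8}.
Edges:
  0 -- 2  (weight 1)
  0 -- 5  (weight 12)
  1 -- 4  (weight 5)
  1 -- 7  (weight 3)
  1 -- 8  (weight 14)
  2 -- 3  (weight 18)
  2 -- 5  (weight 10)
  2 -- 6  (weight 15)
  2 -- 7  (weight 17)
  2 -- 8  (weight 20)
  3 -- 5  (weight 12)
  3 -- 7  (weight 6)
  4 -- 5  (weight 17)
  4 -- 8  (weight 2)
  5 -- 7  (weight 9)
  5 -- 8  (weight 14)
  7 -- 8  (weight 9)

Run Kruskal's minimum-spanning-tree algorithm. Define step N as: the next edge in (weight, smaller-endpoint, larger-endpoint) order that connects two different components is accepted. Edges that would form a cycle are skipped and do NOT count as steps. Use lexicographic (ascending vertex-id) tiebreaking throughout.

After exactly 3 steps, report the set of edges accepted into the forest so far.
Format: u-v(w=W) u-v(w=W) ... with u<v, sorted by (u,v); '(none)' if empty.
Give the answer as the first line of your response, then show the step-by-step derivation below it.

0-2(w=1) 1-7(w=3) 4-8(w=2)

step 1: add edge 0-2 (w=1); MST = {0-2(w=1)}
step 2: add edge 4-8 (w=2); MST = {0-2(w=1) 4-8(w=2)}
step 3: add edge 1-7 (w=3); MST = {0-2(w=1) 1-7(w=3) 4-8(w=2)}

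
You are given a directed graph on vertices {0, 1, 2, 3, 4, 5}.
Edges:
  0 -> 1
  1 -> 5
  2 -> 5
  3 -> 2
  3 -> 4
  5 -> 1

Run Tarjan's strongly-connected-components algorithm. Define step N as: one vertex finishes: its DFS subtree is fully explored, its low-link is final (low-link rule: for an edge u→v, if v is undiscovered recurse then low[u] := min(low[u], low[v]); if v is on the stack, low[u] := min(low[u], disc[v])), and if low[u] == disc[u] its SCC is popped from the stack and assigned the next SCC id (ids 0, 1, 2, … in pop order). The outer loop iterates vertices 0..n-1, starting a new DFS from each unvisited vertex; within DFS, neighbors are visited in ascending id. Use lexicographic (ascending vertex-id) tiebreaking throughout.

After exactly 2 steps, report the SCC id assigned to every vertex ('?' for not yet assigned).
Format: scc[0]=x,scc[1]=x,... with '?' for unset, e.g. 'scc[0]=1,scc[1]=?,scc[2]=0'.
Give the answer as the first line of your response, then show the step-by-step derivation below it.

scc[0]=?,scc[1]=0,scc[2]=?,scc[3]=?,scc[4]=?,scc[5]=0

step 1: low=(low[0]=0,low[1]=1,low[2]=?,low[3]=?,low[4]=?,low[5]=1); scc=(scc[0]=?,scc[1]=?,scc[2]=?,scc[3]=?,scc[4]=?,scc[5]=?)
step 2: low=(low[0]=0,low[1]=1,low[2]=?,low[3]=?,low[4]=?,low[5]=1); scc=(scc[0]=?,scc[1]=0,scc[2]=?,scc[3]=?,scc[4]=?,scc[5]=0)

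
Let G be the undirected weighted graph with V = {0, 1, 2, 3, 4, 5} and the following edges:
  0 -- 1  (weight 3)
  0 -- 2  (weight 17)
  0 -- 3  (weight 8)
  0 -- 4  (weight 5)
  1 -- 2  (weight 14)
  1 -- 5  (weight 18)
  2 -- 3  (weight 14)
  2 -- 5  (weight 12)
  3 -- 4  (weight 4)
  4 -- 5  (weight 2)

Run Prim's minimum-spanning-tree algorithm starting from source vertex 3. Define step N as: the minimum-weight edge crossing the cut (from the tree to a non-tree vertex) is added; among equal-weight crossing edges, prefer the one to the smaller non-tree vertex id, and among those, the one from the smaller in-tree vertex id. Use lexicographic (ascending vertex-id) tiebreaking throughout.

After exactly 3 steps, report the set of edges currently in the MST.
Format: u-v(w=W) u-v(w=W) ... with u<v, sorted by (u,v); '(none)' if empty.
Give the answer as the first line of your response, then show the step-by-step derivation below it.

0-4(w=5) 3-4(w=4) 4-5(w=2)

step 1: add edge 3-4 (w=4); MST = {3-4(w=4)}
step 2: add edge 4-5 (w=2); MST = {3-4(w=4) 4-5(w=2)}
step 3: add edge 0-4 (w=5); MST = {0-4(w=5) 3-4(w=4) 4-5(w=2)}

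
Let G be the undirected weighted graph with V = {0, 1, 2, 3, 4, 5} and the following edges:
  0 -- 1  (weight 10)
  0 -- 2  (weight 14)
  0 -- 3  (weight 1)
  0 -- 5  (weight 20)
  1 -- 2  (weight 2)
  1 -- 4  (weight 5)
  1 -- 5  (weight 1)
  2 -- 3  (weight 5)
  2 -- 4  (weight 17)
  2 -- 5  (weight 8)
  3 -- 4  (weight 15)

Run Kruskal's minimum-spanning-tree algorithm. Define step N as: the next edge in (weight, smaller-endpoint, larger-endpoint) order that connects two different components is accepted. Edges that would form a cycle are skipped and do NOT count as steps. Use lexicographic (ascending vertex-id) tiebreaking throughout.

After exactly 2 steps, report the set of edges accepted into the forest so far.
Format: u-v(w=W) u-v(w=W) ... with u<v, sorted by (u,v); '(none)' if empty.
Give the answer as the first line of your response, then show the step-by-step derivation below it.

0-3(w=1) 1-5(w=1)

step 1: add edge 0-3 (w=1); MST = {0-3(w=1)}
step 2: add edge 1-5 (w=1); MST = {0-3(w=1) 1-5(w=1)}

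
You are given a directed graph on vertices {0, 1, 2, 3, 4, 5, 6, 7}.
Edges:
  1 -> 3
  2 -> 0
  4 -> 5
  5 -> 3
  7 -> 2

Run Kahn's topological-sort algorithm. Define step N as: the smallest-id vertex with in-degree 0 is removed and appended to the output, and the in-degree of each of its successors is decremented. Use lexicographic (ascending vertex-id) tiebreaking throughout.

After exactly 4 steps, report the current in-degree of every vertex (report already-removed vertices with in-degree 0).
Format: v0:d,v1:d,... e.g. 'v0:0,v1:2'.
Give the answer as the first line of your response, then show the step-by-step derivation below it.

v0:1,v1:0,v2:1,v3:0,v4:0,v5:0,v6:0,v7:0

step 1: output 1; order=[1]; indeg=(1,0,1,1,0,1,0,0)
step 2: output 4; order=[1,4]; indeg=(1,0,1,1,0,0,0,0)
step 3: output 5; order=[1,4,5]; indeg=(1,0,1,0,0,0,0,0)
step 4: output 3; order=[1,4,5,3]; indeg=(1,0,1,0,0,0,0,0)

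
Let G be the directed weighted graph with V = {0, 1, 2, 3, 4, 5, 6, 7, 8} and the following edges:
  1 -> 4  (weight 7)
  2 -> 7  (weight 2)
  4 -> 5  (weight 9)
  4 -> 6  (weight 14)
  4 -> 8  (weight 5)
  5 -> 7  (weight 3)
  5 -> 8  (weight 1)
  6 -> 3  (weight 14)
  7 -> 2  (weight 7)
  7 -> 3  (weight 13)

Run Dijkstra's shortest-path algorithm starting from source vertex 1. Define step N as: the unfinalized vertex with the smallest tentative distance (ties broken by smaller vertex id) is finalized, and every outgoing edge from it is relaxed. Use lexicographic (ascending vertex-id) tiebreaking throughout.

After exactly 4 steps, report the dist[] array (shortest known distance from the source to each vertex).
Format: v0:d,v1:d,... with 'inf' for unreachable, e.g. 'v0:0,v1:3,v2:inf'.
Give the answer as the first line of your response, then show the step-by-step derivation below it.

v0:inf,v1:0,v2:inf,v3:inf,v4:7,v5:16,v6:21,v7:19,v8:12

step 1: dist = v0:inf,v1:0,v2:inf,v3:inf,v4:7,v5:inf,v6:inf,v7:inf,v8:inf
step 2: dist = v0:inf,v1:0,v2:inf,v3:inf,v4:7,v5:16,v6:21,v7:inf,v8:12
step 3: dist = v0:inf,v1:0,v2:inf,v3:inf,v4:7,v5:16,v6:21,v7:inf,v8:12
step 4: dist = v0:inf,v1:0,v2:inf,v3:inf,v4:7,v5:16,v6:21,v7:19,v8:12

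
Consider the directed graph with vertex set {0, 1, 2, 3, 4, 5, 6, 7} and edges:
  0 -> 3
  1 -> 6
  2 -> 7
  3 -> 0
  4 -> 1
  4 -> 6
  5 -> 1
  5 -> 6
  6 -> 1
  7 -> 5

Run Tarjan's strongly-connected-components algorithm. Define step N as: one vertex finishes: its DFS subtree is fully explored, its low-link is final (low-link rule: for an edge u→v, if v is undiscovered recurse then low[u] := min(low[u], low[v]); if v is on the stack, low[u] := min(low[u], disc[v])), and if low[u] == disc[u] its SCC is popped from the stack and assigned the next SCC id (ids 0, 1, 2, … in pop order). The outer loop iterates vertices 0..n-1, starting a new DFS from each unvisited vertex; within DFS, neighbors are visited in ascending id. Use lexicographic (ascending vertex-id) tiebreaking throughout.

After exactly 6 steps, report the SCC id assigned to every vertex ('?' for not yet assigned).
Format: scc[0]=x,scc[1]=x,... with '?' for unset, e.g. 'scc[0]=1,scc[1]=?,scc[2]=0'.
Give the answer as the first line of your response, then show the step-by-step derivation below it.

scc[0]=0,scc[1]=1,scc[2]=?,scc[3]=0,scc[4]=?,scc[5]=2,scc[6]=1,scc[7]=3

step 1: low=(low[0]=0,low[1]=?,low[2]=?,low[3]=0,low[4]=?,low[5]=?,low[6]=?,low[7]=?); scc=(scc[0]=?,scc[1]=?,scc[2]=?,scc[3]=?,scc[4]=?,scc[5]=?,scc[6]=?,scc[7]=?)
step 2: low=(low[0]=0,low[1]=?,low[2]=?,low[3]=0,low[4]=?,low[5]=?,low[6]=?,low[7]=?); scc=(scc[0]=0,scc[1]=?,scc[2]=?,scc[3]=0,scc[4]=?,scc[5]=?,scc[6]=?,scc[7]=?)
step 3: low=(low[0]=0,low[1]=2,low[2]=?,low[3]=0,low[4]=?,low[5]=?,low[6]=2,low[7]=?); scc=(scc[0]=0,scc[1]=?,scc[2]=?,scc[3]=0,scc[4]=?,scc[5]=?,scc[6]=?,scc[7]=?)
step 4: low=(low[0]=0,low[1]=2,low[2]=?,low[3]=0,low[4]=?,low[5]=?,low[6]=2,low[7]=?); scc=(scc[0]=0,scc[1]=1,scc[2]=?,scc[3]=0,scc[4]=?,scc[5]=?,scc[6]=1,scc[7]=?)
step 5: low=(low[0]=0,low[1]=2,low[2]=4,low[3]=0,low[4]=?,low[5]=6,low[6]=2,low[7]=5); scc=(scc[0]=0,scc[1]=1,scc[2]=?,scc[3]=0,scc[4]=?,scc[5]=2,scc[6]=1,scc[7]=?)
step 6: low=(low[0]=0,low[1]=2,low[2]=4,low[3]=0,low[4]=?,low[5]=6,low[6]=2,low[7]=5); scc=(scc[0]=0,scc[1]=1,scc[2]=?,scc[3]=0,scc[4]=?,scc[5]=2,scc[6]=1,scc[7]=3)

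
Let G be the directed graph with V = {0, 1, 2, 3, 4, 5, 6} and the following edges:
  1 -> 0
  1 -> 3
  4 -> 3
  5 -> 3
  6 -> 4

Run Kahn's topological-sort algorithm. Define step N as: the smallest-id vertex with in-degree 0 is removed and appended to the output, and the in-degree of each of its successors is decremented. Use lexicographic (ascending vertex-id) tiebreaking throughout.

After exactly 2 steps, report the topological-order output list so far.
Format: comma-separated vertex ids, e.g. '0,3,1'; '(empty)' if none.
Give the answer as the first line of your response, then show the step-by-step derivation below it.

1,0

step 1: output 1; order=[1]; indeg=(0,0,0,2,1,0,0)
step 2: output 0; order=[1,0]; indeg=(0,0,0,2,1,0,0)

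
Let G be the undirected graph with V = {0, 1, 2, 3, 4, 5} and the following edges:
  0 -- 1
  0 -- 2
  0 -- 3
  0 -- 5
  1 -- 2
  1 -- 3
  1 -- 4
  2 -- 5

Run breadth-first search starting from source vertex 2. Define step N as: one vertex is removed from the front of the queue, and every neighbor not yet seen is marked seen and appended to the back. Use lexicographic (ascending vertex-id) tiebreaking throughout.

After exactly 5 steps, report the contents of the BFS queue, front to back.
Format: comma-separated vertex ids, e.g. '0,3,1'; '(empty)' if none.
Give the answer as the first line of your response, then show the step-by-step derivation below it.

4

step 1: dequeue 2; queue=[0,1,5]; order=2
step 2: dequeue 0; queue=[1,5,3]; order=2,0
step 3: dequeue 1; queue=[5,3,4]; order=2,0,1
step 4: dequeue 5; queue=[3,4]; order=2,0,1,5
step 5: dequeue 3; queue=[4]; order=2,0,1,5,3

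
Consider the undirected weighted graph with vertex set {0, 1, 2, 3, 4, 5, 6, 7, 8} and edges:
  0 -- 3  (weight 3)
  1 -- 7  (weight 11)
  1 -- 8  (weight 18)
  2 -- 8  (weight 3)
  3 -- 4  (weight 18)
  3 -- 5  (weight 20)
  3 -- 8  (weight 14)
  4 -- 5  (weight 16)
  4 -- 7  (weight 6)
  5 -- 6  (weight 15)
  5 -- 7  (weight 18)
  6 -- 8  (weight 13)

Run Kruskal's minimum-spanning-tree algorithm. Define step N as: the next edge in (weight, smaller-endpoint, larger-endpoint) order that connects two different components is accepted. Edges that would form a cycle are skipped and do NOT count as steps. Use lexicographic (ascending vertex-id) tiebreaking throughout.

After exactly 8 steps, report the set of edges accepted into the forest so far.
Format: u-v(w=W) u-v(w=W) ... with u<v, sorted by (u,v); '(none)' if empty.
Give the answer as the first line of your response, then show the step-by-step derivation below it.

0-3(w=3) 1-7(w=11) 2-8(w=3) 3-8(w=14) 4-5(w=16) 4-7(w=6) 5-6(w=15) 6-8(w=13)

step 1: add edge 0-3 (w=3); MST = {0-3(w=3)}
step 2: add edge 2-8 (w=3); MST = {0-3(w=3) 2-8(w=3)}
step 3: add edge 4-7 (w=6); MST = {0-3(w=3) 2-8(w=3) 4-7(w=6)}
step 4: add edge 1-7 (w=11); MST = {0-3(w=3) 1-7(w=11) 2-8(w=3) 4-7(w=6)}
step 5: add edge 6-8 (w=13); MST = {0-3(w=3) 1-7(w=11) 2-8(w=3) 4-7(w=6) 6-8(w=13)}
step 6: add edge 3-8 (w=14); MST = {0-3(w=3) 1-7(w=11) 2-8(w=3) 3-8(w=14) 4-7(w=6) 6-8(w=13)}
step 7: add edge 5-6 (w=15); MST = {0-3(w=3) 1-7(w=11) 2-8(w=3) 3-8(w=14) 4-7(w=6) 5-6(w=15) 6-8(w=13)}
step 8: add edge 4-5 (w=16); MST = {0-3(w=3) 1-7(w=11) 2-8(w=3) 3-8(w=14) 4-5(w=16) 4-7(w=6) 5-6(w=15) 6-8(w=13)}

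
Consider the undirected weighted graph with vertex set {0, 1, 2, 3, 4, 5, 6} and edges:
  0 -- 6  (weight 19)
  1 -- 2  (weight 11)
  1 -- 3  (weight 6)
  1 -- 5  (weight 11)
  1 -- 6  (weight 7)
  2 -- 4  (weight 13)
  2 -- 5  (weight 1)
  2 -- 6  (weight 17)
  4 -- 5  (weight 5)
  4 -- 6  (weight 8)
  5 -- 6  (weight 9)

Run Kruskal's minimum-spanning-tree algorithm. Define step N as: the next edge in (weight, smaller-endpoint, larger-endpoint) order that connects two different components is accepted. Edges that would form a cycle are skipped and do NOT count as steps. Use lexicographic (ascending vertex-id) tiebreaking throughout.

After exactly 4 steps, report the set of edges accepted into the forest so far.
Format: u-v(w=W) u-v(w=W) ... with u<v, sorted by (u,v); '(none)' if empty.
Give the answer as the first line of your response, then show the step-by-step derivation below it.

1-3(w=6) 1-6(w=7) 2-5(w=1) 4-5(w=5)

step 1: add edge 2-5 (w=1); MST = {2-5(w=1)}
step 2: add edge 4-5 (w=5); MST = {2-5(w=1) 4-5(w=5)}
step 3: add edge 1-3 (w=6); MST = {1-3(w=6) 2-5(w=1) 4-5(w=5)}
step 4: add edge 1-6 (w=7); MST = {1-3(w=6) 1-6(w=7) 2-5(w=1) 4-5(w=5)}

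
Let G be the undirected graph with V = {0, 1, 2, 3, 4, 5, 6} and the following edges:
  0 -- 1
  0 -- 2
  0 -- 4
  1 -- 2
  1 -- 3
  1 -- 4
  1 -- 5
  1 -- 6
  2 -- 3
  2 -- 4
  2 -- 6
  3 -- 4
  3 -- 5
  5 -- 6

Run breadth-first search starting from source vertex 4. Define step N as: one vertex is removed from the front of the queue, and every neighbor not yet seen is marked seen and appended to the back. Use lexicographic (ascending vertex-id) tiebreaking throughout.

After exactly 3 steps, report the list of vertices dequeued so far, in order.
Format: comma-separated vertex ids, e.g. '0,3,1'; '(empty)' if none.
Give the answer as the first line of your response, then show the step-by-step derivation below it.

4,0,1

step 1: dequeue 4; queue=[0,1,2,3]; order=4
step 2: dequeue 0; queue=[1,2,3]; order=4,0
step 3: dequeue 1; queue=[2,3,5,6]; order=4,0,1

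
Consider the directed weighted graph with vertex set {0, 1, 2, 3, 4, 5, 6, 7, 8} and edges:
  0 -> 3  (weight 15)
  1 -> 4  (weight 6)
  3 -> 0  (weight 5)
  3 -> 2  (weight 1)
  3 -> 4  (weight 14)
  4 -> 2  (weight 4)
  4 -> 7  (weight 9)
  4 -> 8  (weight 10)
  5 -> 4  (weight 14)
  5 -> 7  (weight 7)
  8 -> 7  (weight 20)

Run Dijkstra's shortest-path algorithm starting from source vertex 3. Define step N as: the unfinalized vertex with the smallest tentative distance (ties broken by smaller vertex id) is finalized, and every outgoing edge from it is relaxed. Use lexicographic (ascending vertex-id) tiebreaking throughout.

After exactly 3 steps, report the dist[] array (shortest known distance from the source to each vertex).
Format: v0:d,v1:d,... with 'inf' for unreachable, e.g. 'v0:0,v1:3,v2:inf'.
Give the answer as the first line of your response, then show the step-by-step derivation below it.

v0:5,v1:inf,v2:1,v3:0,v4:14,v5:inf,v6:inf,v7:inf,v8:inf

step 1: dist = v0:5,v1:inf,v2:1,v3:0,v4:14,v5:inf,v6:inf,v7:inf,v8:inf
step 2: dist = v0:5,v1:inf,v2:1,v3:0,v4:14,v5:inf,v6:inf,v7:inf,v8:inf
step 3: dist = v0:5,v1:inf,v2:1,v3:0,v4:14,v5:inf,v6:inf,v7:inf,v8:inf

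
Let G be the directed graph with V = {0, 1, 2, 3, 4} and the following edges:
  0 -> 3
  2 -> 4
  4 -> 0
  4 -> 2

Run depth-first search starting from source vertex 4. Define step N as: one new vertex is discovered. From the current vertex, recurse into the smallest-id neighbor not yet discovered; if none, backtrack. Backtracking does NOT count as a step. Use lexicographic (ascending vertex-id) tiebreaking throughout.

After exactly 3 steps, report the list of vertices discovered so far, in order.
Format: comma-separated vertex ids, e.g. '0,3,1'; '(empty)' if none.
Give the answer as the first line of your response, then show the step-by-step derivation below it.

4,0,3

step 1: discover 4; path=4; order=4
step 2: discover 0; path=4>0; order=4,0
step 3: discover 3; path=4>0>3; order=4,0,3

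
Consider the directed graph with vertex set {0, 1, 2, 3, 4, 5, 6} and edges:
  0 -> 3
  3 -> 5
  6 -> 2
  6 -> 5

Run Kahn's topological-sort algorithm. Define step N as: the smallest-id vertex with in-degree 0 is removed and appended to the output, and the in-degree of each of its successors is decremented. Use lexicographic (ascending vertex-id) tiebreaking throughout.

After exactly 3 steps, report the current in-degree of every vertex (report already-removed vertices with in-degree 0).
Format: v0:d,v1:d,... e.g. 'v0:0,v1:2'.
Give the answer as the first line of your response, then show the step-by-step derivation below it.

v0:0,v1:0,v2:1,v3:0,v4:0,v5:1,v6:0

step 1: output 0; order=[0]; indeg=(0,0,1,0,0,2,0)
step 2: output 1; order=[0,1]; indeg=(0,0,1,0,0,2,0)
step 3: output 3; order=[0,1,3]; indeg=(0,0,1,0,0,1,0)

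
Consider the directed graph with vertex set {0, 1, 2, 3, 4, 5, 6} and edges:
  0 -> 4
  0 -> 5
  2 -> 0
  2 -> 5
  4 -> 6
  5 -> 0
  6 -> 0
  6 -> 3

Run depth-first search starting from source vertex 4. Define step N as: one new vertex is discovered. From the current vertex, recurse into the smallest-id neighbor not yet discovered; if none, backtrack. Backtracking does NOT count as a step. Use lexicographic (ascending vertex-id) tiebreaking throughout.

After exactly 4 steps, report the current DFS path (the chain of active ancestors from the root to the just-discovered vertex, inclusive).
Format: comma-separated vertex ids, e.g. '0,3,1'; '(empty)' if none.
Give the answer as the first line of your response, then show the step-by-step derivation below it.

4,6,0,5

step 1: discover 4; path=4; order=4
step 2: discover 6; path=4>6; order=4,6
step 3: discover 0; path=4>6>0; order=4,6,0
step 4: discover 5; path=4>6>0>5; order=4,6,0,5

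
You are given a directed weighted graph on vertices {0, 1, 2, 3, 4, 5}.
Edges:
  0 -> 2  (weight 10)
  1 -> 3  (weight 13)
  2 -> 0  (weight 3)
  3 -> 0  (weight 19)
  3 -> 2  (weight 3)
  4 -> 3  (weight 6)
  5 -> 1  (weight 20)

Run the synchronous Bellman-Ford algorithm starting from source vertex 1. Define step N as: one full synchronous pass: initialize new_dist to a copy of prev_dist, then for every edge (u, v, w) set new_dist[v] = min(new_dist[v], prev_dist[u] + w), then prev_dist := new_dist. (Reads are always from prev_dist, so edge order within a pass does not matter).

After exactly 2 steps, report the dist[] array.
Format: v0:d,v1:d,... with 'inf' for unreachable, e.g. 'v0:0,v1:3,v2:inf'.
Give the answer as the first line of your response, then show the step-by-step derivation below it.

v0:32,v1:0,v2:16,v3:13,v4:inf,v5:inf

step 1: dist = v0:inf,v1:0,v2:inf,v3:13,v4:inf,v5:inf
step 2: dist = v0:32,v1:0,v2:16,v3:13,v4:inf,v5:inf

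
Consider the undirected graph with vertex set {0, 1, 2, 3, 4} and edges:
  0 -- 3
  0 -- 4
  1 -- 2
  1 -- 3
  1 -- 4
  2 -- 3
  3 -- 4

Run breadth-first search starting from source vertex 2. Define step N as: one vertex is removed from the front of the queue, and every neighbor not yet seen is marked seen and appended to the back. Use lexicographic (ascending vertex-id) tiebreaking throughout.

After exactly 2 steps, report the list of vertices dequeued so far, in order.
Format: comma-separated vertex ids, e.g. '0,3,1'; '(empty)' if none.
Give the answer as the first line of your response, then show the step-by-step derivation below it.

2,1

step 1: dequeue 2; queue=[1,3]; order=2
step 2: dequeue 1; queue=[3,4]; order=2,1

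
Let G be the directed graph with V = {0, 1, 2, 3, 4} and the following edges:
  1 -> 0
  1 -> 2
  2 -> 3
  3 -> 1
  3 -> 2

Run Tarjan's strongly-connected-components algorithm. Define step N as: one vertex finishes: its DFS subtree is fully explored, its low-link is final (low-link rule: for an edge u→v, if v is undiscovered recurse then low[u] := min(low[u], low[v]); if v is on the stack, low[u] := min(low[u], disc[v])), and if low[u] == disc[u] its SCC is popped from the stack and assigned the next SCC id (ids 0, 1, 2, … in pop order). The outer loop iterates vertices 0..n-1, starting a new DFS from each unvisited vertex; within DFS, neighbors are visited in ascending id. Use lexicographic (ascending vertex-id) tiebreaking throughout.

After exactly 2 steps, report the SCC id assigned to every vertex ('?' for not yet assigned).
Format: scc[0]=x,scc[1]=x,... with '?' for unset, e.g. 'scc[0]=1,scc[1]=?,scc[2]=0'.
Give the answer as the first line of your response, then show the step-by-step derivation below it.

scc[0]=0,scc[1]=?,scc[2]=?,scc[3]=?,scc[4]=?

step 1: low=(low[0]=0,low[1]=?,low[2]=?,low[3]=?,low[4]=?); scc=(scc[0]=0,scc[1]=?,scc[2]=?,scc[3]=?,scc[4]=?)
step 2: low=(low[0]=0,low[1]=1,low[2]=2,low[3]=1,low[4]=?); scc=(scc[0]=0,scc[1]=?,scc[2]=?,scc[3]=?,scc[4]=?)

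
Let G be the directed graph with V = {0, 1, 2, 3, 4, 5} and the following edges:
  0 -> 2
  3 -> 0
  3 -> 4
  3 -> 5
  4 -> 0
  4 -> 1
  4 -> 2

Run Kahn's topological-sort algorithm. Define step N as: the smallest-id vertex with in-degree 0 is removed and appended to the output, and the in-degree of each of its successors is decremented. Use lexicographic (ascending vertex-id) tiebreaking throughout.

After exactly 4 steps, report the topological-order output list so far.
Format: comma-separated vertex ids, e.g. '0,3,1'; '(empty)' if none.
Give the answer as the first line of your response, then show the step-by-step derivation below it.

3,4,0,1

step 1: output 3; order=[3]; indeg=(1,1,2,0,0,0)
step 2: output 4; order=[3,4]; indeg=(0,0,1,0,0,0)
step 3: output 0; order=[3,4,0]; indeg=(0,0,0,0,0,0)
step 4: output 1; order=[3,4,0,1]; indeg=(0,0,0,0,0,0)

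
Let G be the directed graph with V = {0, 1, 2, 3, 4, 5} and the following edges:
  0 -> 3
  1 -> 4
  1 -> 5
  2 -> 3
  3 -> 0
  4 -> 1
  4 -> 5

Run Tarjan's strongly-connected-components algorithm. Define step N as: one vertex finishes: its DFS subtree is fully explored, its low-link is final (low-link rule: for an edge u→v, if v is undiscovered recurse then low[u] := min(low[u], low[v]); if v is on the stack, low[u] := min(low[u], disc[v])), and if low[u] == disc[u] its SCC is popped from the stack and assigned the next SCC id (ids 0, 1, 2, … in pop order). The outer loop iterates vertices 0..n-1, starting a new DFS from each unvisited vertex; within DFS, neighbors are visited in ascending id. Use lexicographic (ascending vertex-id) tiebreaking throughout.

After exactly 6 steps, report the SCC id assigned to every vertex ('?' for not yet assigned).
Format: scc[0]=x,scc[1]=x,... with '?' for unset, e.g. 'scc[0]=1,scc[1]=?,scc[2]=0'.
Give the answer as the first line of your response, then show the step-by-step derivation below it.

scc[0]=0,scc[1]=2,scc[2]=3,scc[3]=0,scc[4]=2,scc[5]=1

step 1: low=(low[0]=0,low[1]=?,low[2]=?,low[3]=0,low[4]=?,low[5]=?); scc=(scc[0]=?,scc[1]=?,scc[2]=?,scc[3]=?,scc[4]=?,scc[5]=?)
step 2: low=(low[0]=0,low[1]=?,low[2]=?,low[3]=0,low[4]=?,low[5]=?); scc=(scc[0]=0,scc[1]=?,scc[2]=?,scc[3]=0,scc[4]=?,scc[5]=?)
step 3: low=(low[0]=0,low[1]=2,low[2]=?,low[3]=0,low[4]=2,low[5]=4); scc=(scc[0]=0,scc[1]=?,scc[2]=?,scc[3]=0,scc[4]=?,scc[5]=1)
step 4: low=(low[0]=0,low[1]=2,low[2]=?,low[3]=0,low[4]=2,low[5]=4); scc=(scc[0]=0,scc[1]=?,scc[2]=?,scc[3]=0,scc[4]=?,scc[5]=1)
step 5: low=(low[0]=0,low[1]=2,low[2]=?,low[3]=0,low[4]=2,low[5]=4); scc=(scc[0]=0,scc[1]=2,scc[2]=?,scc[3]=0,scc[4]=2,scc[5]=1)
step 6: low=(low[0]=0,low[1]=2,low[2]=5,low[3]=0,low[4]=2,low[5]=4); scc=(scc[0]=0,scc[1]=2,scc[2]=3,scc[3]=0,scc[4]=2,scc[5]=1)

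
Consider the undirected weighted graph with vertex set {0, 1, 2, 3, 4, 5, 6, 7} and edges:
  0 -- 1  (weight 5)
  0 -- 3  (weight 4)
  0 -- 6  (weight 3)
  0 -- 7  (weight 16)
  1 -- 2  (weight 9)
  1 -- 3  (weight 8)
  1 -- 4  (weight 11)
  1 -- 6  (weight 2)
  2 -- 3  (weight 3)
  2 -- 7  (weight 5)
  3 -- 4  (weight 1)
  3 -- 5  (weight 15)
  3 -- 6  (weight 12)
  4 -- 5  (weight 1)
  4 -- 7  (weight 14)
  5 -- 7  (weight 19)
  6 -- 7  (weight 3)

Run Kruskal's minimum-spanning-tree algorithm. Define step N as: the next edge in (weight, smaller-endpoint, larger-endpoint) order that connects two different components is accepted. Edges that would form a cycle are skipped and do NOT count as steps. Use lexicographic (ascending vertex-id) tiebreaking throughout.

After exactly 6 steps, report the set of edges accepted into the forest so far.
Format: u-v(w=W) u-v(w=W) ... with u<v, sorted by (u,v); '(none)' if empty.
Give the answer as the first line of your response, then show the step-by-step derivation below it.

0-6(w=3) 1-6(w=2) 2-3(w=3) 3-4(w=1) 4-5(w=1) 6-7(w=3)

step 1: add edge 3-4 (w=1); MST = {3-4(w=1)}
step 2: add edge 4-5 (w=1); MST = {3-4(w=1) 4-5(w=1)}
step 3: add edge 1-6 (w=2); MST = {1-6(w=2) 3-4(w=1) 4-5(w=1)}
step 4: add edge 0-6 (w=3); MST = {0-6(w=3) 1-6(w=2) 3-4(w=1) 4-5(w=1)}
step 5: add edge 2-3 (w=3); MST = {0-6(w=3) 1-6(w=2) 2-3(w=3) 3-4(w=1) 4-5(w=1)}
step 6: add edge 6-7 (w=3); MST = {0-6(w=3) 1-6(w=2) 2-3(w=3) 3-4(w=1) 4-5(w=1) 6-7(w=3)}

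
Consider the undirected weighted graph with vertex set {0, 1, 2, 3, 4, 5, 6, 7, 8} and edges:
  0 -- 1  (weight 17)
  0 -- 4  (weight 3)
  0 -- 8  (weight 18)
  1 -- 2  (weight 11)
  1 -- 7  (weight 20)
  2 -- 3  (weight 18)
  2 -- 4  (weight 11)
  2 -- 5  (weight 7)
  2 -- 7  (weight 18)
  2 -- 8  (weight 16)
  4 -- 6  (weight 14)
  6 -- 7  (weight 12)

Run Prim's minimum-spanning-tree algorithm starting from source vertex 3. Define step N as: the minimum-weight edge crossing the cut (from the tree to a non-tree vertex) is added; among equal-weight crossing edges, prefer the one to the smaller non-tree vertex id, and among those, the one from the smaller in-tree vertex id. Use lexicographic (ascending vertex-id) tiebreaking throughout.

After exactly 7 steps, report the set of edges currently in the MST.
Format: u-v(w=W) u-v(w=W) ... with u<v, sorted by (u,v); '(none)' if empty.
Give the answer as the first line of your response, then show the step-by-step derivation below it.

0-4(w=3) 1-2(w=11) 2-3(w=18) 2-4(w=11) 2-5(w=7) 4-6(w=14) 6-7(w=12)

step 1: add edge 2-3 (w=18); MST = {2-3(w=18)}
step 2: add edge 2-5 (w=7); MST = {2-3(w=18) 2-5(w=7)}
step 3: add edge 1-2 (w=11); MST = {1-2(w=11) 2-3(w=18) 2-5(w=7)}
step 4: add edge 2-4 (w=11); MST = {1-2(w=11) 2-3(w=18) 2-4(w=11) 2-5(w=7)}
step 5: add edge 0-4 (w=3); MST = {0-4(w=3) 1-2(w=11) 2-3(w=18) 2-4(w=11) 2-5(w=7)}
step 6: add edge 4-6 (w=14); MST = {0-4(w=3) 1-2(w=11) 2-3(w=18) 2-4(w=11) 2-5(w=7) 4-6(w=14)}
step 7: add edge 6-7 (w=12); MST = {0-4(w=3) 1-2(w=11) 2-3(w=18) 2-4(w=11) 2-5(w=7) 4-6(w=14) 6-7(w=12)}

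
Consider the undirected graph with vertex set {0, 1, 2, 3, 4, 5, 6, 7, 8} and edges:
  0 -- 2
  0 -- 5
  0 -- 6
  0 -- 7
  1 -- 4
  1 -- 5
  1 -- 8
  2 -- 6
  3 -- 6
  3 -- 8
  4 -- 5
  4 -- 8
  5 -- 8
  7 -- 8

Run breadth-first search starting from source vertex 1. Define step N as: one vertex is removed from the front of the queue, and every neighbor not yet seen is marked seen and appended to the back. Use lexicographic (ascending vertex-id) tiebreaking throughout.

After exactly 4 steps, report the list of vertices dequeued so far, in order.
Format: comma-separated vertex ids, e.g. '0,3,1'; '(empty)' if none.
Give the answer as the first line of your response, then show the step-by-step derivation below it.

1,4,5,8

step 1: dequeue 1; queue=[4,5,8]; order=1
step 2: dequeue 4; queue=[5,8]; order=1,4
step 3: dequeue 5; queue=[8,0]; order=1,4,5
step 4: dequeue 8; queue=[0,3,7]; order=1,4,5,8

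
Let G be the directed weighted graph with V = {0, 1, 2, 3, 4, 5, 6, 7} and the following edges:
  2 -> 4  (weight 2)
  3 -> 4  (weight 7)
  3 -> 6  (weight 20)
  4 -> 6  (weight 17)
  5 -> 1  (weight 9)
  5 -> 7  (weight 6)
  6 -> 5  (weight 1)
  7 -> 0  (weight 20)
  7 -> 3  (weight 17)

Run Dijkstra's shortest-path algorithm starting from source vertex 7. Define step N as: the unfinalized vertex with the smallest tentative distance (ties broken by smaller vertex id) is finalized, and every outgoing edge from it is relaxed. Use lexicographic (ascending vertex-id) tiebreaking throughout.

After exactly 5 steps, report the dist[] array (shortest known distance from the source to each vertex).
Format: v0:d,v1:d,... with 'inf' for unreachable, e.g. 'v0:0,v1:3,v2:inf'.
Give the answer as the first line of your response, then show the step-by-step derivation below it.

v0:20,v1:inf,v2:inf,v3:17,v4:24,v5:38,v6:37,v7:0

step 1: dist = v0:20,v1:inf,v2:inf,v3:17,v4:inf,v5:inf,v6:inf,v7:0
step 2: dist = v0:20,v1:inf,v2:inf,v3:17,v4:24,v5:inf,v6:37,v7:0
step 3: dist = v0:20,v1:inf,v2:inf,v3:17,v4:24,v5:inf,v6:37,v7:0
step 4: dist = v0:20,v1:inf,v2:inf,v3:17,v4:24,v5:inf,v6:37,v7:0
step 5: dist = v0:20,v1:inf,v2:inf,v3:17,v4:24,v5:38,v6:37,v7:0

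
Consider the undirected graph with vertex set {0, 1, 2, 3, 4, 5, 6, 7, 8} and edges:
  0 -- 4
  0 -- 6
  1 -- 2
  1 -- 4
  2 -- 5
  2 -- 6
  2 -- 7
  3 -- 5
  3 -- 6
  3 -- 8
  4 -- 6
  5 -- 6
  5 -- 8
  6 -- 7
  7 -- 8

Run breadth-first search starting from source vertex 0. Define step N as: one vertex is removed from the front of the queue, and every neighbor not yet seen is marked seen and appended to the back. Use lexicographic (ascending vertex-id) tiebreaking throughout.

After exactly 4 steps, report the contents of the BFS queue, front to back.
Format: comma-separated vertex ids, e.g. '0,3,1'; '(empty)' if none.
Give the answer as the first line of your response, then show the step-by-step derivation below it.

2,3,5,7

step 1: dequeue 0; queue=[4,6]; order=0
step 2: dequeue 4; queue=[6,1]; order=0,4
step 3: dequeue 6; queue=[1,2,3,5,7]; order=0,4,6
step 4: dequeue 1; queue=[2,3,5,7]; order=0,4,6,1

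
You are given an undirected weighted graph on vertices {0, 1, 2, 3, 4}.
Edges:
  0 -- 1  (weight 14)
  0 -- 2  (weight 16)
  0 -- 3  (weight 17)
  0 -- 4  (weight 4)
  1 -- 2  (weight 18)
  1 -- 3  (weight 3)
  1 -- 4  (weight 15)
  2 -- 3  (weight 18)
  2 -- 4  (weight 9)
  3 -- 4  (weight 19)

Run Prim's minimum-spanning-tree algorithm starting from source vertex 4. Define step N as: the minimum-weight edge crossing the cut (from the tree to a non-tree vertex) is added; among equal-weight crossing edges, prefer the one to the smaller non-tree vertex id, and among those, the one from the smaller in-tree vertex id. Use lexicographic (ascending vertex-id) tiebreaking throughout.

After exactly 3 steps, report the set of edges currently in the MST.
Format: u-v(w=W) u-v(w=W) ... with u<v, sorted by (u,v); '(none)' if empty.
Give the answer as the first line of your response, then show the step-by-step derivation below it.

0-1(w=14) 0-4(w=4) 2-4(w=9)

step 1: add edge 0-4 (w=4); MST = {0-4(w=4)}
step 2: add edge 2-4 (w=9); MST = {0-4(w=4) 2-4(w=9)}
step 3: add edge 0-1 (w=14); MST = {0-1(w=14) 0-4(w=4) 2-4(w=9)}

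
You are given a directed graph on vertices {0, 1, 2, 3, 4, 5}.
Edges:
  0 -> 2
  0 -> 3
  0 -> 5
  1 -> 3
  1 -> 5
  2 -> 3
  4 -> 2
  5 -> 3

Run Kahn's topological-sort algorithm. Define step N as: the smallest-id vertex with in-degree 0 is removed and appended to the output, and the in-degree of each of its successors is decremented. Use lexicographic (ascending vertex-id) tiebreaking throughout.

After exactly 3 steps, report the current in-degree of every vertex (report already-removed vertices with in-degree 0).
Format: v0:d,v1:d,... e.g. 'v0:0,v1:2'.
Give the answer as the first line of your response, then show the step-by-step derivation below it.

v0:0,v1:0,v2:0,v3:2,v4:0,v5:0

step 1: output 0; order=[0]; indeg=(0,0,1,3,0,1)
step 2: output 1; order=[0,1]; indeg=(0,0,1,2,0,0)
step 3: output 4; order=[0,1,4]; indeg=(0,0,0,2,0,0)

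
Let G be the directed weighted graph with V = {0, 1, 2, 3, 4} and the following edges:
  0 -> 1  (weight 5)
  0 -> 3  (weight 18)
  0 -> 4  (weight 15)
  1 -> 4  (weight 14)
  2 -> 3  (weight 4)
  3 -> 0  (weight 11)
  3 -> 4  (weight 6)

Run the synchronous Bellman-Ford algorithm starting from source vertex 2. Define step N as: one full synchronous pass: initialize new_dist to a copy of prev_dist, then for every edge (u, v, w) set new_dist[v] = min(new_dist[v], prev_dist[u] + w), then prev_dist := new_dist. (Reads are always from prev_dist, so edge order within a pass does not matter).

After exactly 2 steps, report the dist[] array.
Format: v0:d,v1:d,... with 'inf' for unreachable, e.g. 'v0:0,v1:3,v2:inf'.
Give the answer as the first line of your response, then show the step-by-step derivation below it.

v0:15,v1:inf,v2:0,v3:4,v4:10

step 1: dist = v0:inf,v1:inf,v2:0,v3:4,v4:inf
step 2: dist = v0:15,v1:inf,v2:0,v3:4,v4:10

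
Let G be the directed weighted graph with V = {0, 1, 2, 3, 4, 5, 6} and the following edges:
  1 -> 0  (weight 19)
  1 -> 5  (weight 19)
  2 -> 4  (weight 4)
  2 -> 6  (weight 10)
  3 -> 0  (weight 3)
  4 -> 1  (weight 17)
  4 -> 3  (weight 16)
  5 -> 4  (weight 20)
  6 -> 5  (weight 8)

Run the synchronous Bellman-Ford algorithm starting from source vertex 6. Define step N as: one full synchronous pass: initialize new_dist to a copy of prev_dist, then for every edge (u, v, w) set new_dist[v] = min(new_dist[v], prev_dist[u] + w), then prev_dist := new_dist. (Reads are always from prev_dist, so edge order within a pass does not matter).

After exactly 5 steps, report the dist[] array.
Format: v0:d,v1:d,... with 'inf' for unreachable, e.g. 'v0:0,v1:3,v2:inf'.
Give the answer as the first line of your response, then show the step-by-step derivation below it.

v0:47,v1:45,v2:inf,v3:44,v4:28,v5:8,v6:0

step 1: dist = v0:inf,v1:inf,v2:inf,v3:inf,v4:inf,v5:8,v6:0
step 2: dist = v0:inf,v1:inf,v2:inf,v3:inf,v4:28,v5:8,v6:0
step 3: dist = v0:inf,v1:45,v2:inf,v3:44,v4:28,v5:8,v6:0
step 4: dist = v0:47,v1:45,v2:inf,v3:44,v4:28,v5:8,v6:0
step 5: dist = v0:47,v1:45,v2:inf,v3:44,v4:28,v5:8,v6:0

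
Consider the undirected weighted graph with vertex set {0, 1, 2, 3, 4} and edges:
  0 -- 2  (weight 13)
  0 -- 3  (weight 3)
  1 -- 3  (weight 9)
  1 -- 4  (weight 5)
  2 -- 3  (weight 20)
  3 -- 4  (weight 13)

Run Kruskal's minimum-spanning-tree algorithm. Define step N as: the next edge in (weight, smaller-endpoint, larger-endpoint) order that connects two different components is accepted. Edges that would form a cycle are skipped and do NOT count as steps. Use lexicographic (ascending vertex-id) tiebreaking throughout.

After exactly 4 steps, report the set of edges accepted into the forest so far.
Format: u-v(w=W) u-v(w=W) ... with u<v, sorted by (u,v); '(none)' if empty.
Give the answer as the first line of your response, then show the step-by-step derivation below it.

0-2(w=13) 0-3(w=3) 1-3(w=9) 1-4(w=5)

step 1: add edge 0-3 (w=3); MST = {0-3(w=3)}
step 2: add edge 1-4 (w=5); MST = {0-3(w=3) 1-4(w=5)}
step 3: add edge 1-3 (w=9); MST = {0-3(w=3) 1-3(w=9) 1-4(w=5)}
step 4: add edge 0-2 (w=13); MST = {0-2(w=13) 0-3(w=3) 1-3(w=9) 1-4(w=5)}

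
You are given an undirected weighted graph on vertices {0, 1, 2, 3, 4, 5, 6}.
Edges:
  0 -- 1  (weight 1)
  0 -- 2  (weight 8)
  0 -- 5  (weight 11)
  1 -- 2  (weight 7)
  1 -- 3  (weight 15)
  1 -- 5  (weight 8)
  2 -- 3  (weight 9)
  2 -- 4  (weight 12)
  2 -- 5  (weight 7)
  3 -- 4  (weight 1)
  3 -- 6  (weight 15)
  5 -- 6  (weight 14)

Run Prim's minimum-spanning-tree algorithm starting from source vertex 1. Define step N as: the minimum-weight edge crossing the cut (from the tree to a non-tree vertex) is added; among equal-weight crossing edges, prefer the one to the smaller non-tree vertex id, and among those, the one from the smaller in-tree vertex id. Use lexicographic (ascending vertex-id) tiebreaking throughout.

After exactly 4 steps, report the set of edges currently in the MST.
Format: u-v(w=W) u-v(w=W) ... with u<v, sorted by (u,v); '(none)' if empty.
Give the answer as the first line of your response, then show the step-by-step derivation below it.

0-1(w=1) 1-2(w=7) 2-3(w=9) 2-5(w=7)

step 1: add edge 0-1 (w=1); MST = {0-1(w=1)}
step 2: add edge 1-2 (w=7); MST = {0-1(w=1) 1-2(w=7)}
step 3: add edge 2-5 (w=7); MST = {0-1(w=1) 1-2(w=7) 2-5(w=7)}
step 4: add edge 2-3 (w=9); MST = {0-1(w=1) 1-2(w=7) 2-3(w=9) 2-5(w=7)}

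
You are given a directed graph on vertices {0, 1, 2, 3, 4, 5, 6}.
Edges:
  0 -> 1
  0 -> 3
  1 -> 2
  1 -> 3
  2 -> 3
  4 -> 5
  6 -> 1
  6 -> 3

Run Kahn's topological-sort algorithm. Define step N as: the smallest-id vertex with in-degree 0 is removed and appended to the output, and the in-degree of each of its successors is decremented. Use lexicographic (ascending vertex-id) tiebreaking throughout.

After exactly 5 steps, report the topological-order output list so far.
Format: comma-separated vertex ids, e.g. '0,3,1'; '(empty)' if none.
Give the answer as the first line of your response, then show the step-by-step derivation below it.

0,4,5,6,1

step 1: output 0; order=[0]; indeg=(0,1,1,3,0,1,0)
step 2: output 4; order=[0,4]; indeg=(0,1,1,3,0,0,0)
step 3: output 5; order=[0,4,5]; indeg=(0,1,1,3,0,0,0)
step 4: output 6; order=[0,4,5,6]; indeg=(0,0,1,2,0,0,0)
step 5: output 1; order=[0,4,5,6,1]; indeg=(0,0,0,1,0,0,0)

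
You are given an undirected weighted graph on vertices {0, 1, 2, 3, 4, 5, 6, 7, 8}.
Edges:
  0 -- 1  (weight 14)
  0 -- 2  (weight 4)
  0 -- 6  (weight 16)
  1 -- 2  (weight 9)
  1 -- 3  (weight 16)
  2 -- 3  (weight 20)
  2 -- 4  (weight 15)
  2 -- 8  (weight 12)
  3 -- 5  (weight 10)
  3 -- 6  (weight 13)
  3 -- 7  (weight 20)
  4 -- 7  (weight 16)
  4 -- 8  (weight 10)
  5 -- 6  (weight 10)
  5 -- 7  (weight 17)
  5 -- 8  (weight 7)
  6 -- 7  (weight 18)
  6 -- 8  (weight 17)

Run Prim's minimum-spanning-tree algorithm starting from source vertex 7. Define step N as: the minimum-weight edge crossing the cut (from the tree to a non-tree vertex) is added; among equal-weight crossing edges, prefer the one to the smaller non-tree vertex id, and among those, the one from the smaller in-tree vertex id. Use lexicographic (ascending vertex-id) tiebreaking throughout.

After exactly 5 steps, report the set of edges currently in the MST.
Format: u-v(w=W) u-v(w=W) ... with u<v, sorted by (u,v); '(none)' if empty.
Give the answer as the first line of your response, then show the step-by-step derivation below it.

3-5(w=10) 4-7(w=16) 4-8(w=10) 5-6(w=10) 5-8(w=7)

step 1: add edge 4-7 (w=16); MST = {4-7(w=16)}
step 2: add edge 4-8 (w=10); MST = {4-7(w=16) 4-8(w=10)}
step 3: add edge 5-8 (w=7); MST = {4-7(w=16) 4-8(w=10) 5-8(w=7)}
step 4: add edge 3-5 (w=10); MST = {3-5(w=10) 4-7(w=16) 4-8(w=10) 5-8(w=7)}
step 5: add edge 5-6 (w=10); MST = {3-5(w=10) 4-7(w=16) 4-8(w=10) 5-6(w=10) 5-8(w=7)}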